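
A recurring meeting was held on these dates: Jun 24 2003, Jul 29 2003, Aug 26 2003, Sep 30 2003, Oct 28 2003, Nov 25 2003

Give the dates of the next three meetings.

These are Tuesdays with 35, 28, 35, 28, 28-day gaps.
Each is the final Tuesday of its month — Jul 29 2003 is past the 28th, so '4th Tuesday' doesn't fit.
Last Tuesday of December 2003: Dec 30 2003.
January 2004 ends with Tuesday Jan 27 2004.
February 2004 ends with Tuesday Feb 24 2004.

Dec 30 2003, Jan 27 2004, Feb 24 2004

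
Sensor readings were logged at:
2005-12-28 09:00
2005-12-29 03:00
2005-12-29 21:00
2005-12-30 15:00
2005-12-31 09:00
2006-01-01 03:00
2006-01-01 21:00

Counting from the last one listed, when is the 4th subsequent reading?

Gaps: 18, 18, 18, 18, 18, 18 hours — each event is 18 hours after the previous one.
2006-01-01 21:00 + 18 h = 2006-01-02 15:00.
2006-01-02 15:00 + 18 h = 2006-01-03 09:00.
2006-01-03 09:00 + 18 h = 2006-01-04 03:00.
2006-01-04 03:00 + 18 h = 2006-01-04 21:00.

2006-01-04 21:00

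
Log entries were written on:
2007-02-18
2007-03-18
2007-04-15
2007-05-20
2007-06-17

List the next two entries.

2007-07-15, 2007-08-19

All dates are Sundays, 28, 28, 35, 28 days apart.
Specifically, the 3rd Sunday of each month.
3rd Sunday of July 2007: 2007-07-15.
August 2007 — 3rd Sunday is 2007-08-19.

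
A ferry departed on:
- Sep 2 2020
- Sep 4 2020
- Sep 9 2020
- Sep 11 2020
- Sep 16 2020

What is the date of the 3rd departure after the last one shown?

Sep 25 2020

The gap pattern 2, 5, 2, 5 repeats every 2 events.
These are the Wednesdays and Fridays of each week.
The following Friday is Sep 18 2020.
The following Wednesday is Sep 23 2020.
The following Friday is Sep 25 2020.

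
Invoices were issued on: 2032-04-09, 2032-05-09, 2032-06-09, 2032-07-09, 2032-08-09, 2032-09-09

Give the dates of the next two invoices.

2032-10-09, 2032-11-09

Each date is the 9th; the gaps (30, 31, 30, 31, 31) track the month lengths.
The rule is the 9th of each month.
Next: October 2032 → 2032-10-09.
Next: November 2032 → 2032-11-09.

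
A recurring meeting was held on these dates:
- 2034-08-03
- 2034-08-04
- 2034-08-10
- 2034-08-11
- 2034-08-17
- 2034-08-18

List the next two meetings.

Every event lands on a Thursday or Friday (gaps cycle 1, 6, 1, 6, 1).
So the schedule is: every Thursday and Friday.
Next Thursday: 2034-08-24.
The following Friday is 2034-08-25.

2034-08-24, 2034-08-25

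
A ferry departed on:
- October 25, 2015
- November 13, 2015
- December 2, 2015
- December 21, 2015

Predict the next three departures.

Every event comes 19 days after the last (19, 19, 19).
December 21, 2015 + 19 days = January 9, 2016.
January 9, 2016 + 19 days = January 28, 2016.
January 28, 2016 + 19 days = February 16, 2016.

January 9, 2016; January 28, 2016; February 16, 2016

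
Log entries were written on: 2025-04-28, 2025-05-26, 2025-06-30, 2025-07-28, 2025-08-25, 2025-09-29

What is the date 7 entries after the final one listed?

2026-04-27

All Mondays; the gaps (28, 35, 28, 28, 35) vary with month length.
This is the last Monday of each month.
October 2025 ends with Monday 2025-10-27.
November 2025 ends with Monday 2025-11-24.
Last Monday of December 2025: 2025-12-29.
Last Monday of January 2026: 2026-01-26.
Last Monday of February 2026: 2026-02-23.
March 2026 ends with Monday 2026-03-30.
Last Monday of April 2026: 2026-04-27.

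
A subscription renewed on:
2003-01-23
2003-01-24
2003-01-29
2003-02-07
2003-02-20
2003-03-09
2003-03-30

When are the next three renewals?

The spacing grows by 4 each time: 1, 5, 9, 13, 17, 21 days.
Next gap: 25 days. 2003-03-30 + 25 days = 2003-04-24.
Next gap: 29 days. 2003-04-24 + 29 days = 2003-05-23.
Next gap: 33 days. 2003-05-23 + 33 days = 2003-06-25.

2003-04-24, 2003-05-23, 2003-06-25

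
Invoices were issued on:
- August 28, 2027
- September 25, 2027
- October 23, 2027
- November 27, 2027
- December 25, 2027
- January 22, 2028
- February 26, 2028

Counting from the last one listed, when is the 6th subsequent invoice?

These are Saturdays at 28- or 35-day spacing (28, 28, 35, 28, 28, 35).
The pattern: 4th Saturday of the month.
March 2028 — 4th Saturday is March 25, 2028.
4th Saturday of April 2028: April 22, 2028.
May 2028 — 4th Saturday is May 27, 2028.
4th Saturday of June 2028: June 24, 2028.
July 2028 — 4th Saturday is July 22, 2028.
4th Saturday of August 2028: August 26, 2028.

August 26, 2028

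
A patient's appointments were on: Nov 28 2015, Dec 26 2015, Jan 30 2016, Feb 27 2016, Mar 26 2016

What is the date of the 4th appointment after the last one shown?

Every date is a Saturday; gaps 28, 35, 28, 28 days.
Each is the last Saturday of its month (at least one falls on the 29th or later, ruling out '4th Saturday').
Last Saturday of April 2016: Apr 30 2016.
May 2016 ends with Saturday May 28 2016.
Last Saturday of June 2016: Jun 25 2016.
Last Saturday of July 2016: Jul 30 2016.

Jul 30 2016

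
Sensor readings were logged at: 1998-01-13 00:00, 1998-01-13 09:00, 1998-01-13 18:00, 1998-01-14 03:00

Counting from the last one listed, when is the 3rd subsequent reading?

Gaps: 9, 9, 9 hours — each event is 9 hours after the previous one.
1998-01-14 03:00 + 9 h = 1998-01-14 12:00.
1998-01-14 12:00 + 9 h = 1998-01-14 21:00.
1998-01-14 21:00 + 9 h = 1998-01-15 06:00.

1998-01-15 06:00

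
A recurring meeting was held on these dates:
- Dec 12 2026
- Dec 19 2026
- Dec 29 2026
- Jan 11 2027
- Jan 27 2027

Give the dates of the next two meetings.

Feb 15 2027, Mar 9 2027

Intervals are 7, 10, 13, 16 days — an arithmetic progression with common difference 3.
Next gap: 19 days. Jan 27 2027 + 19 days = Feb 15 2027.
Next gap: 22 days. Feb 15 2027 + 22 days = Mar 9 2027.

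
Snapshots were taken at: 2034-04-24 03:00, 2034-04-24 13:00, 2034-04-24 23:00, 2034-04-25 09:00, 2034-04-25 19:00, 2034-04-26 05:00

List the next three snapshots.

Spacing: 10, 10, 10, 10, 10 h — constant 10 h.
2034-04-26 05:00 + 10 h = 2034-04-26 15:00.
2034-04-26 15:00 + 10 h = 2034-04-27 01:00.
2034-04-27 01:00 + 10 h = 2034-04-27 11:00.

2034-04-26 15:00, 2034-04-27 01:00, 2034-04-27 11:00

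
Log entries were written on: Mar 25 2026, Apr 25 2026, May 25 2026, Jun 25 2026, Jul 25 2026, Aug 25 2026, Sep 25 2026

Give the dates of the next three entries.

Oct 25 2026, Nov 25 2026, Dec 25 2026

The day-of-month is always 25 (31, 30, 31, 30, 31, 31 days between events).
So this recurs on the 25th of each month.
October 2026: Oct 25 2026.
Next: November 2026 → Nov 25 2026.
Next: December 2026 → Dec 25 2026.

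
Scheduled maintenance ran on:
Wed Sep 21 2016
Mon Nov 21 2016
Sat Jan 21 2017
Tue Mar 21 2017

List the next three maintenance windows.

Sun May 21 2017, Fri Jul 21 2017, Thu Sep 21 2017

The day-of-month is always 21 (61, 61, 59 days between events).
So this recurs on the 21st of every 2 months.
May 2017: Sun May 21 2017.
July 2017: Fri Jul 21 2017.
Next: September 2017 → Thu Sep 21 2017.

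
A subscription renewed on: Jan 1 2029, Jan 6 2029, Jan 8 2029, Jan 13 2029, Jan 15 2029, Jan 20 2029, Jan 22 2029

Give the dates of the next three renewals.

The gap pattern 5, 2, 5, 2, 5, 2 repeats every 2 events.
These are the Mondays and Saturdays of each week.
Next Saturday: Jan 27 2029.
The following Monday is Jan 29 2029.
Next Saturday: Feb 3 2029.

Jan 27 2029, Jan 29 2029, Feb 3 2029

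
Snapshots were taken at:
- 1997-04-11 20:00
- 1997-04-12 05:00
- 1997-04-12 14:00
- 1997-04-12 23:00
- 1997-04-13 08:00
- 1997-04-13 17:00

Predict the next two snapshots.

1997-04-14 02:00, 1997-04-14 11:00

Gaps: 9, 9, 9, 9, 9 hours — each event is 9 hours after the previous one.
1997-04-13 17:00 + 9 h = 1997-04-14 02:00.
1997-04-14 02:00 + 9 h = 1997-04-14 11:00.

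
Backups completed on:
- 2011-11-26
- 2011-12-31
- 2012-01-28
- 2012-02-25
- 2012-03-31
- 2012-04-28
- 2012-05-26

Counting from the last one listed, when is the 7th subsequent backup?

2012-12-29

Every date is a Saturday; gaps 35, 28, 28, 35, 28, 28 days.
Each is the last Saturday of its month (at least one falls on the 29th or later, ruling out '4th Saturday').
June 2012 ends with Saturday 2012-06-30.
July 2012 ends with Saturday 2012-07-28.
Last Saturday of August 2012: 2012-08-25.
September 2012 ends with Saturday 2012-09-29.
Last Saturday of October 2012: 2012-10-27.
November 2012 ends with Saturday 2012-11-24.
December 2012 ends with Saturday 2012-12-29.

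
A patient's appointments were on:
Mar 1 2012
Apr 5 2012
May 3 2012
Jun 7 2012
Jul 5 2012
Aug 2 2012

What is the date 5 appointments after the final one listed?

These are Thursdays at 28- or 35-day spacing (35, 28, 35, 28, 28).
The pattern: 1st Thursday of the month.
September 2012 — 1st Thursday is Sep 6 2012.
October 2012 — 1st Thursday is Oct 4 2012.
November 2012 — 1st Thursday is Nov 1 2012.
December 2012 — 1st Thursday is Dec 6 2012.
1st Thursday of January 2013: Jan 3 2013.

Jan 3 2013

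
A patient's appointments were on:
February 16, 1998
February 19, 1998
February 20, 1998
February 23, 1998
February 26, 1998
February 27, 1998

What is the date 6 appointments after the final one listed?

Gaps: 3, 1, 3, 3, 1 days — not constant, but cyclic with period 3.
The events fall on every Monday, Thursday and Friday.
Next Monday: March 2, 1998.
The following Thursday is March 5, 1998.
Next Friday: March 6, 1998.
Next Monday: March 9, 1998.
The following Thursday is March 12, 1998.
Next Friday: March 13, 1998.

March 13, 1998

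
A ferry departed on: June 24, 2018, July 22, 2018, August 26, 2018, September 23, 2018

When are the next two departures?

Gaps: 28, 35, 28 days — a mix of 28 and 35. Every date is a Sunday.
Each is the 4th Sunday of its month.
4th Sunday of October 2018: October 28, 2018.
November 2018 — 4th Sunday is November 25, 2018.

October 28, 2018; November 25, 2018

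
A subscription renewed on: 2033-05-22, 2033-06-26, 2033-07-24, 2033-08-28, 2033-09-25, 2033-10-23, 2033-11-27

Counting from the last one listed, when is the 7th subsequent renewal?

Gaps: 35, 28, 35, 28, 28, 35 days — a mix of 28 and 35. Every date is a Sunday.
Each is the 4th Sunday of its month.
December 2033 — 4th Sunday is 2033-12-25.
January 2034 — 4th Sunday is 2034-01-22.
February 2034 — 4th Sunday is 2034-02-26.
March 2034 — 4th Sunday is 2034-03-26.
4th Sunday of April 2034: 2034-04-23.
May 2034 — 4th Sunday is 2034-05-28.
4th Sunday of June 2034: 2034-06-25.

2034-06-25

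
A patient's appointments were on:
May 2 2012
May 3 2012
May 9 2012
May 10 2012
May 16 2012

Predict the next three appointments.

Every event lands on a Wednesday or Thursday (gaps cycle 1, 6, 1, 6).
So the schedule is: every Wednesday and Thursday.
Next Thursday: May 17 2012.
The following Wednesday is May 23 2012.
The following Thursday is May 24 2012.

May 17 2012, May 23 2012, May 24 2012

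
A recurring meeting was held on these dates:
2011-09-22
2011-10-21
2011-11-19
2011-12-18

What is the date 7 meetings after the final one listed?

The spacing is 29, 29, 29 days — always 29 days.
2011-12-18 + 29 days = 2012-01-16.
2012-01-16 + 29 days = 2012-02-14.
2012-02-14 + 29 days = 2012-03-14.
2012-03-14 + 29 days = 2012-04-12.
2012-04-12 + 29 days = 2012-05-11.
2012-05-11 + 29 days = 2012-06-09.
2012-06-09 + 29 days = 2012-07-08.

2012-07-08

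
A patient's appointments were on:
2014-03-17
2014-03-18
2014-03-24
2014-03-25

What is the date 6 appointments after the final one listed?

2014-04-15

Gaps: 1, 6, 1 days — not constant, but cyclic with period 2.
The events fall on every Monday and Tuesday.
The following Monday is 2014-03-31.
The following Tuesday is 2014-04-01.
Next Monday: 2014-04-07.
Next Tuesday: 2014-04-08.
Next Monday: 2014-04-14.
The following Tuesday is 2014-04-15.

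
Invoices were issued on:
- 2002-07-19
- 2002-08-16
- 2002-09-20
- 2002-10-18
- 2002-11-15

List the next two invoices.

All dates are Fridays, 28, 35, 28, 28 days apart.
Specifically, the 3rd Friday of each month.
December 2002 — 3rd Friday is 2002-12-20.
3rd Friday of January 2003: 2003-01-17.

2002-12-20, 2003-01-17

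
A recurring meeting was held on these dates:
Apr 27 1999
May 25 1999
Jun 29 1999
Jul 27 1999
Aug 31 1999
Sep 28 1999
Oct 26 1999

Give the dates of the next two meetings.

All Tuesdays; the gaps (28, 35, 28, 35, 28, 28) vary with month length.
This is the last Tuesday of each month.
November 1999 ends with Tuesday Nov 30 1999.
Last Tuesday of December 1999: Dec 28 1999.

Nov 30 1999, Dec 28 1999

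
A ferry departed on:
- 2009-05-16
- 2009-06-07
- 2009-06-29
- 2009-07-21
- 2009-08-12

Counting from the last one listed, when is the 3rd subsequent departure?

2009-10-17

Every event comes 22 days after the last (22, 22, 22, 22).
2009-08-12 + 22 days = 2009-09-03.
2009-09-03 + 22 days = 2009-09-25.
2009-09-25 + 22 days = 2009-10-17.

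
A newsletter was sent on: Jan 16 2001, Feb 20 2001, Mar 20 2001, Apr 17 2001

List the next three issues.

All dates are Tuesdays, 35, 28, 28 days apart.
Specifically, the 3rd Tuesday of each month.
May 2001 — 3rd Tuesday is May 15 2001.
3rd Tuesday of June 2001: Jun 19 2001.
3rd Tuesday of July 2001: Jul 17 2001.

May 15 2001, Jun 19 2001, Jul 17 2001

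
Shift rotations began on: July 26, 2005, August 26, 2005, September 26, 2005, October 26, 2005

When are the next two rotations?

November 26, 2005; December 26, 2005

The day-of-month is always 26 (31, 31, 30 days between events).
So this recurs on the 26th of each month.
November 2005: November 26, 2005.
December 2005: December 26, 2005.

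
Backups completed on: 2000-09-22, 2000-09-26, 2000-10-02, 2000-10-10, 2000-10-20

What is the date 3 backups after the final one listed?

The spacing grows by 2 each time: 4, 6, 8, 10 days.
Next gap: 12 days. 2000-10-20 + 12 days = 2000-11-01.
Next gap: 14 days. 2000-11-01 + 14 days = 2000-11-15.
Next gap: 16 days. 2000-11-15 + 16 days = 2000-12-01.

2000-12-01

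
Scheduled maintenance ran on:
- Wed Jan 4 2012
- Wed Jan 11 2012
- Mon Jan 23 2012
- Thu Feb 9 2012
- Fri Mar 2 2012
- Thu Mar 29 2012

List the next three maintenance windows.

Mon Apr 30 2012, Wed Jun 6 2012, Wed Jul 18 2012

The spacing grows by 5 each time: 7, 12, 17, 22, 27 days.
Next gap: 32 days. Thu Mar 29 2012 + 32 days = Mon Apr 30 2012.
Next gap: 37 days. Mon Apr 30 2012 + 37 days = Wed Jun 6 2012.
Next gap: 42 days. Wed Jun 6 2012 + 42 days = Wed Jul 18 2012.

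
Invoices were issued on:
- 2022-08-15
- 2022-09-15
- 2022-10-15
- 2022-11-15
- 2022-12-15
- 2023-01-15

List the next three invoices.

The day-of-month is always 15 (31, 30, 31, 30, 31 days between events).
So this recurs on the 15th of each month.
Next: February 2023 → 2023-02-15.
Next: March 2023 → 2023-03-15.
April 2023: 2023-04-15.

2023-02-15, 2023-03-15, 2023-04-15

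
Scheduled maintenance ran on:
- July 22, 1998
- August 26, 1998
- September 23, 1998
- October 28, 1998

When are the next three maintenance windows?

These are Wednesdays at 28- or 35-day spacing (35, 28, 35).
The pattern: 4th Wednesday of the month.
4th Wednesday of November 1998: November 25, 1998.
4th Wednesday of December 1998: December 23, 1998.
January 1999 — 4th Wednesday is January 27, 1999.

November 25, 1998; December 23, 1998; January 27, 1999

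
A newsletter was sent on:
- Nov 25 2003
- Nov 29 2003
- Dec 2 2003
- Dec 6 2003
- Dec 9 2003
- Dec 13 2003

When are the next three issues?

Every event lands on a Tuesday or Saturday (gaps cycle 4, 3, 4, 3, 4).
So the schedule is: every Tuesday and Saturday.
The following Tuesday is Dec 16 2003.
The following Saturday is Dec 20 2003.
The following Tuesday is Dec 23 2003.

Dec 16 2003, Dec 20 2003, Dec 23 2003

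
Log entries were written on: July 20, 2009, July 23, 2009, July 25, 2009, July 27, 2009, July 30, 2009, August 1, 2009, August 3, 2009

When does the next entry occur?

The gap pattern 3, 2, 2, 3, 2, 2 repeats every 3 events.
These are the Mondays, Thursdays and Saturdays of each week.
The following Thursday is August 6, 2009.

August 6, 2009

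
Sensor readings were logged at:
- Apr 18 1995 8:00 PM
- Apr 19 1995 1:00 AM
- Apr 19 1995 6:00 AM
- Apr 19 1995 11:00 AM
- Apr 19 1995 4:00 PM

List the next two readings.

Spacing: 5, 5, 5, 5 h — constant 5 h.
Apr 19 1995 4:00 PM + 5 h = Apr 19 1995 9:00 PM.
Apr 19 1995 9:00 PM + 5 h = Apr 20 1995 2:00 AM.

Apr 19 1995 9:00 PM, Apr 20 1995 2:00 AM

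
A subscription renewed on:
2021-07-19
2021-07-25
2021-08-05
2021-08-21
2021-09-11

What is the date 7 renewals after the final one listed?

2022-06-25

Gaps: 6, 11, 16, 21 days — each gap is 5 larger than the previous one.
Next gap: 26 days. 2021-09-11 + 26 days = 2021-10-07.
Next gap: 31 days. 2021-10-07 + 31 days = 2021-11-07.
Next gap: 36 days. 2021-11-07 + 36 days = 2021-12-13.
Next gap: 41 days. 2021-12-13 + 41 days = 2022-01-23.
Next gap: 46 days. 2022-01-23 + 46 days = 2022-03-10.
Next gap: 51 days. 2022-03-10 + 51 days = 2022-04-30.
Next gap: 56 days. 2022-04-30 + 56 days = 2022-06-25.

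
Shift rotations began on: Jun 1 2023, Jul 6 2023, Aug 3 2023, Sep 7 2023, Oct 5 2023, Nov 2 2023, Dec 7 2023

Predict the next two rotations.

Jan 4 2024, Feb 1 2024

All dates are Thursdays, 35, 28, 35, 28, 28, 35 days apart.
Specifically, the 1st Thursday of each month.
1st Thursday of January 2024: Jan 4 2024.
February 2024 — 1st Thursday is Feb 1 2024.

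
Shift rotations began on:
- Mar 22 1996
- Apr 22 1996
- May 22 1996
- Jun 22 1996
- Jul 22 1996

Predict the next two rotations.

Aug 22 1996, Sep 22 1996

Gaps: 31, 30, 31, 30 days — not constant. Every event is on the 22nd of the month.
Pattern: the 22nd of each month.
Next: August 1996 → Aug 22 1996.
Next: September 1996 → Sep 22 1996.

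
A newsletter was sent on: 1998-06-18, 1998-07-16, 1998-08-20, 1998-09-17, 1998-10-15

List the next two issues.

These are Thursdays at 28- or 35-day spacing (28, 35, 28, 28).
The pattern: 3rd Thursday of the month.
November 1998 — 3rd Thursday is 1998-11-19.
3rd Thursday of December 1998: 1998-12-17.

1998-11-19, 1998-12-17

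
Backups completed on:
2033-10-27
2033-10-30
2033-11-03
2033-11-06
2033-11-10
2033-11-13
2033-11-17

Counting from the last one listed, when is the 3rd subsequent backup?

2033-11-27

Every event lands on a Thursday or Sunday (gaps cycle 3, 4, 3, 4, 3, 4).
So the schedule is: every Thursday and Sunday.
Next Sunday: 2033-11-20.
Next Thursday: 2033-11-24.
Next Sunday: 2033-11-27.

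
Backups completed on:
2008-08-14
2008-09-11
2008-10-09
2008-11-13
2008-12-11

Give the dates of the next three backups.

2009-01-08, 2009-02-12, 2009-03-12

Gaps: 28, 28, 35, 28 days — a mix of 28 and 35. Every date is a Thursday.
Each is the 2nd Thursday of its month.
January 2009 — 2nd Thursday is 2009-01-08.
February 2009 — 2nd Thursday is 2009-02-12.
2nd Thursday of March 2009: 2009-03-12.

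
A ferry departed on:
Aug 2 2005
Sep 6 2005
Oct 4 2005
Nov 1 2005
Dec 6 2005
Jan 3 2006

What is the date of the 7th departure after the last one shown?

All dates are Tuesdays, 35, 28, 28, 35, 28 days apart.
Specifically, the 1st Tuesday of each month.
1st Tuesday of February 2006: Feb 7 2006.
March 2006 — 1st Tuesday is Mar 7 2006.
1st Tuesday of April 2006: Apr 4 2006.
May 2006 — 1st Tuesday is May 2 2006.
1st Tuesday of June 2006: Jun 6 2006.
1st Tuesday of July 2006: Jul 4 2006.
1st Tuesday of August 2006: Aug 1 2006.

Aug 1 2006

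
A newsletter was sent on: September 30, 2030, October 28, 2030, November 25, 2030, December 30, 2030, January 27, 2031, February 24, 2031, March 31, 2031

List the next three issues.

April 28, 2031; May 26, 2031; June 30, 2031

Every date is a Monday; gaps 28, 28, 35, 28, 28, 35 days.
Each is the last Monday of its month (at least one falls on the 29th or later, ruling out '4th Monday').
April 2031 ends with Monday April 28, 2031.
May 2031 ends with Monday May 26, 2031.
June 2031 ends with Monday June 30, 2031.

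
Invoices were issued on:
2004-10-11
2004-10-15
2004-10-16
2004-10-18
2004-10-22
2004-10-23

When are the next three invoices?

Gaps: 4, 1, 2, 4, 1 days — not constant, but cyclic with period 3.
The events fall on every Monday, Friday and Saturday.
Next Monday: 2004-10-25.
The following Friday is 2004-10-29.
Next Saturday: 2004-10-30.

2004-10-25, 2004-10-29, 2004-10-30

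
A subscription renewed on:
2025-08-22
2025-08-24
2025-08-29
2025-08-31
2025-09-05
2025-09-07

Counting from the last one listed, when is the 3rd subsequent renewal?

Every event lands on a Friday or Sunday (gaps cycle 2, 5, 2, 5, 2).
So the schedule is: every Friday and Sunday.
The following Friday is 2025-09-12.
Next Sunday: 2025-09-14.
Next Friday: 2025-09-19.

2025-09-19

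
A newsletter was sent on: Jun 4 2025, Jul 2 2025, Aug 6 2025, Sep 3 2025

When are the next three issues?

These are Wednesdays at 28- or 35-day spacing (28, 35, 28).
The pattern: 1st Wednesday of the month.
1st Wednesday of October 2025: Oct 1 2025.
1st Wednesday of November 2025: Nov 5 2025.
December 2025 — 1st Wednesday is Dec 3 2025.

Oct 1 2025, Nov 5 2025, Dec 3 2025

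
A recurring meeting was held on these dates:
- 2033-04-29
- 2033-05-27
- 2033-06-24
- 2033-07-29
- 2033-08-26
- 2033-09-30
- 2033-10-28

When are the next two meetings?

All Fridays; the gaps (28, 28, 35, 28, 35, 28) vary with month length.
This is the last Friday of each month.
Last Friday of November 2033: 2033-11-25.
Last Friday of December 2033: 2033-12-30.

2033-11-25, 2033-12-30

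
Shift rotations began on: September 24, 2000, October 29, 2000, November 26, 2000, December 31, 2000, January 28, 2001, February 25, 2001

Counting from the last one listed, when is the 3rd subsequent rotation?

May 27, 2001

Every date is a Sunday; gaps 35, 28, 35, 28, 28 days.
Each is the last Sunday of its month (at least one falls on the 29th or later, ruling out '4th Sunday').
March 2001 ends with Sunday March 25, 2001.
Last Sunday of April 2001: April 29, 2001.
Last Sunday of May 2001: May 27, 2001.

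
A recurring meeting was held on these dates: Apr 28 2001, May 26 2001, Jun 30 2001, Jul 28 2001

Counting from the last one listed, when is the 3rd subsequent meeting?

These are Saturdays with 28, 35, 28-day gaps.
Each is the final Saturday of its month — Jun 30 2001 is past the 28th, so '4th Saturday' doesn't fit.
Last Saturday of August 2001: Aug 25 2001.
September 2001 ends with Saturday Sep 29 2001.
Last Saturday of October 2001: Oct 27 2001.

Oct 27 2001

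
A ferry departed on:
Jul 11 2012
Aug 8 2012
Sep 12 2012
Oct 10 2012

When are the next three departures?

These are Wednesdays at 28- or 35-day spacing (28, 35, 28).
The pattern: 2nd Wednesday of the month.
2nd Wednesday of November 2012: Nov 14 2012.
December 2012 — 2nd Wednesday is Dec 12 2012.
2nd Wednesday of January 2013: Jan 9 2013.

Nov 14 2012, Dec 12 2012, Jan 9 2013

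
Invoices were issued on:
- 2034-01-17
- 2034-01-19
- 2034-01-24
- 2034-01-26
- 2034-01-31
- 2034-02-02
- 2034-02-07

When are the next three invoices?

Gaps: 2, 5, 2, 5, 2, 5 days — not constant, but cyclic with period 2.
The events fall on every Tuesday and Thursday.
Next Thursday: 2034-02-09.
The following Tuesday is 2034-02-14.
Next Thursday: 2034-02-16.

2034-02-09, 2034-02-14, 2034-02-16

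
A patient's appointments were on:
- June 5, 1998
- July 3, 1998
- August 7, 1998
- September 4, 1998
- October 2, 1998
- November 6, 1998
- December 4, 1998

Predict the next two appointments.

January 1, 1999; February 5, 1999

Gaps: 28, 35, 28, 28, 35, 28 days — a mix of 28 and 35. Every date is a Friday.
Each is the 1st Friday of its month.
January 1999 — 1st Friday is January 1, 1999.
1st Friday of February 1999: February 5, 1999.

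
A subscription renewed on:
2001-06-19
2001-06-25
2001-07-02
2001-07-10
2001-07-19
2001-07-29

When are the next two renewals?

2001-08-09, 2001-08-21

The spacing grows by 1 each time: 6, 7, 8, 9, 10 days.
Next gap: 11 days. 2001-07-29 + 11 days = 2001-08-09.
Next gap: 12 days. 2001-08-09 + 12 days = 2001-08-21.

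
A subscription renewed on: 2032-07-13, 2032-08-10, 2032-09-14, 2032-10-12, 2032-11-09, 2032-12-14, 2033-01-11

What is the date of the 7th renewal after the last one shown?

2033-08-09

Gaps: 28, 35, 28, 28, 35, 28 days — a mix of 28 and 35. Every date is a Tuesday.
Each is the 2nd Tuesday of its month.
2nd Tuesday of February 2033: 2033-02-08.
2nd Tuesday of March 2033: 2033-03-08.
2nd Tuesday of April 2033: 2033-04-12.
May 2033 — 2nd Tuesday is 2033-05-10.
June 2033 — 2nd Tuesday is 2033-06-14.
July 2033 — 2nd Tuesday is 2033-07-12.
2nd Tuesday of August 2033: 2033-08-09.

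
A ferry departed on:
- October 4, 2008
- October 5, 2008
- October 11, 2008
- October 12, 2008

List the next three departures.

October 18, 2008; October 19, 2008; October 25, 2008

The gap pattern 1, 6, 1 repeats every 2 events.
These are the Saturdays and Sundays of each week.
The following Saturday is October 18, 2008.
Next Sunday: October 19, 2008.
Next Saturday: October 25, 2008.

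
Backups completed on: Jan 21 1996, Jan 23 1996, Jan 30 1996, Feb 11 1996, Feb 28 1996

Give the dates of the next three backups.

Mar 21 1996, Apr 17 1996, May 19 1996

Intervals are 2, 7, 12, 17 days — an arithmetic progression with common difference 5.
Next gap: 22 days. Feb 28 1996 + 22 days = Mar 21 1996.
Next gap: 27 days. Mar 21 1996 + 27 days = Apr 17 1996.
Next gap: 32 days. Apr 17 1996 + 32 days = May 19 1996.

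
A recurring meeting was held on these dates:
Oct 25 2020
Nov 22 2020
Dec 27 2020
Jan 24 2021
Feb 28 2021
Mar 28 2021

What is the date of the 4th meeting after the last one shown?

Jul 25 2021

These are Sundays at 28- or 35-day spacing (28, 35, 28, 35, 28).
The pattern: 4th Sunday of the month.
April 2021 — 4th Sunday is Apr 25 2021.
May 2021 — 4th Sunday is May 23 2021.
June 2021 — 4th Sunday is Jun 27 2021.
July 2021 — 4th Sunday is Jul 25 2021.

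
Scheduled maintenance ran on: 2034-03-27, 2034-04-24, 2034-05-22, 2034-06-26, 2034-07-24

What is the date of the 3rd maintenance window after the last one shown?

These are Mondays at 28- or 35-day spacing (28, 28, 35, 28).
The pattern: 4th Monday of the month.
August 2034 — 4th Monday is 2034-08-28.
September 2034 — 4th Monday is 2034-09-25.
October 2034 — 4th Monday is 2034-10-23.

2034-10-23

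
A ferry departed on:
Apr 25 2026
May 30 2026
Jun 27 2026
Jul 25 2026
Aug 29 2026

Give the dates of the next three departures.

These are Saturdays with 35, 28, 28, 35-day gaps.
Each is the final Saturday of its month — May 30 2026 is past the 28th, so '4th Saturday' doesn't fit.
September 2026 ends with Saturday Sep 26 2026.
Last Saturday of October 2026: Oct 31 2026.
Last Saturday of November 2026: Nov 28 2026.

Sep 26 2026, Oct 31 2026, Nov 28 2026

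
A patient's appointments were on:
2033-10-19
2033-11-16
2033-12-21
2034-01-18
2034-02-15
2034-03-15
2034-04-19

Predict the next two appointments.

Gaps: 28, 35, 28, 28, 28, 35 days — a mix of 28 and 35. Every date is a Wednesday.
Each is the 3rd Wednesday of its month.
May 2034 — 3rd Wednesday is 2034-05-17.
3rd Wednesday of June 2034: 2034-06-21.

2034-05-17, 2034-06-21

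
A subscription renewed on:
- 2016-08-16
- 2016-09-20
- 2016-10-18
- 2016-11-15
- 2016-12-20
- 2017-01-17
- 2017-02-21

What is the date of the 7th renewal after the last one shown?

These are Tuesdays at 28- or 35-day spacing (35, 28, 28, 35, 28, 35).
The pattern: 3rd Tuesday of the month.
3rd Tuesday of March 2017: 2017-03-21.
April 2017 — 3rd Tuesday is 2017-04-18.
May 2017 — 3rd Tuesday is 2017-05-16.
June 2017 — 3rd Tuesday is 2017-06-20.
3rd Tuesday of July 2017: 2017-07-18.
August 2017 — 3rd Tuesday is 2017-08-15.
September 2017 — 3rd Tuesday is 2017-09-19.

2017-09-19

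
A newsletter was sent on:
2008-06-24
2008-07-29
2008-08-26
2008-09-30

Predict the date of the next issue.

2008-10-28

All Tuesdays; the gaps (35, 28, 35) vary with month length.
This is the last Tuesday of each month.
October 2008 ends with Tuesday 2008-10-28.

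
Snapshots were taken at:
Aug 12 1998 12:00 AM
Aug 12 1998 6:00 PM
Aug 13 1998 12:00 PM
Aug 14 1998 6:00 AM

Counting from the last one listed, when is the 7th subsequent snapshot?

Gaps: 18, 18, 18 hours — each event is 18 hours after the previous one.
Aug 14 1998 6:00 AM + 18 h = Aug 15 1998 12:00 AM.
Aug 15 1998 12:00 AM + 18 h = Aug 15 1998 6:00 PM.
Aug 15 1998 6:00 PM + 18 h = Aug 16 1998 12:00 PM.
Aug 16 1998 12:00 PM + 18 h = Aug 17 1998 6:00 AM.
Aug 17 1998 6:00 AM + 18 h = Aug 18 1998 12:00 AM.
Aug 18 1998 12:00 AM + 18 h = Aug 18 1998 6:00 PM.
Aug 18 1998 6:00 PM + 18 h = Aug 19 1998 12:00 PM.

Aug 19 1998 12:00 PM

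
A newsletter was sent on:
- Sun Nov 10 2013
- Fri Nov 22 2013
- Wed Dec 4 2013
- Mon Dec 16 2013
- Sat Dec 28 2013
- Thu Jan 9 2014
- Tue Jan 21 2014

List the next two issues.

Every event comes 12 days after the last (12, 12, 12, 12, 12, 12).
Tue Jan 21 2014 + 12 days = Sun Feb 2 2014.
Sun Feb 2 2014 + 12 days = Fri Feb 14 2014.

Sun Feb 2 2014, Fri Feb 14 2014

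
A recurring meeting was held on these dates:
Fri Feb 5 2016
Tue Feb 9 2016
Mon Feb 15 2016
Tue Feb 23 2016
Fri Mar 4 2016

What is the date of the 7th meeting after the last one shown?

Gaps: 4, 6, 8, 10 days — each gap is 2 larger than the previous one.
Next gap: 12 days. Fri Mar 4 2016 + 12 days = Wed Mar 16 2016.
Next gap: 14 days. Wed Mar 16 2016 + 14 days = Wed Mar 30 2016.
Next gap: 16 days. Wed Mar 30 2016 + 16 days = Fri Apr 15 2016.
Next gap: 18 days. Fri Apr 15 2016 + 18 days = Tue May 3 2016.
Next gap: 20 days. Tue May 3 2016 + 20 days = Mon May 23 2016.
Next gap: 22 days. Mon May 23 2016 + 22 days = Tue Jun 14 2016.
Next gap: 24 days. Tue Jun 14 2016 + 24 days = Fri Jul 8 2016.

Fri Jul 8 2016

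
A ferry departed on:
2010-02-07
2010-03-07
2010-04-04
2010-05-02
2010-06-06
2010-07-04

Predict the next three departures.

All dates are Sundays, 28, 28, 28, 35, 28 days apart.
Specifically, the 1st Sunday of each month.
August 2010 — 1st Sunday is 2010-08-01.
1st Sunday of September 2010: 2010-09-05.
1st Sunday of October 2010: 2010-10-03.

2010-08-01, 2010-09-05, 2010-10-03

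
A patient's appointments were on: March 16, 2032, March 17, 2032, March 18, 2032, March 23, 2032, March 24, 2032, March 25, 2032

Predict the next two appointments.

March 30, 2032; March 31, 2032

Every event lands on a Tuesday or Wednesday or Thursday (gaps cycle 1, 1, 5, 1, 1).
So the schedule is: every Tuesday, Wednesday and Thursday.
Next Tuesday: March 30, 2032.
Next Wednesday: March 31, 2032.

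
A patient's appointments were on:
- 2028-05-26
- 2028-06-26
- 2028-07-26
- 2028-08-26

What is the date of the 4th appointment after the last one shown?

Each date is the 26th; the gaps (31, 30, 31) track the month lengths.
The rule is the 26th of each month.
Next: September 2028 → 2028-09-26.
October 2028: 2028-10-26.
Next: November 2028 → 2028-11-26.
Next: December 2028 → 2028-12-26.

2028-12-26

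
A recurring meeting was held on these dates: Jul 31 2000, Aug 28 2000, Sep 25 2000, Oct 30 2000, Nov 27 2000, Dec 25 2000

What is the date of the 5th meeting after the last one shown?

Every date is a Monday; gaps 28, 28, 35, 28, 28 days.
Each is the last Monday of its month (at least one falls on the 29th or later, ruling out '4th Monday').
January 2001 ends with Monday Jan 29 2001.
Last Monday of February 2001: Feb 26 2001.
Last Monday of March 2001: Mar 26 2001.
Last Monday of April 2001: Apr 30 2001.
Last Monday of May 2001: May 28 2001.

May 28 2001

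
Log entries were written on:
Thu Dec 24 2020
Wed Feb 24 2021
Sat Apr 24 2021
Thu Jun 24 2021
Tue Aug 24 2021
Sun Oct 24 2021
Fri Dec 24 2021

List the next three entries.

Thu Feb 24 2022, Sun Apr 24 2022, Fri Jun 24 2022

The day-of-month is always 24 (62, 59, 61, 61, 61, 61 days between events).
So this recurs on the 24th of every 2 months.
February 2022: Thu Feb 24 2022.
April 2022: Sun Apr 24 2022.
Next: June 2022 → Fri Jun 24 2022.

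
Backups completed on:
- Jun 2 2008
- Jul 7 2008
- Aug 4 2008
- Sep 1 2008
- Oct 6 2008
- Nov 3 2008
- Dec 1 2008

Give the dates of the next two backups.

Jan 5 2009, Feb 2 2009

All dates are Mondays, 35, 28, 28, 35, 28, 28 days apart.
Specifically, the 1st Monday of each month.
January 2009 — 1st Monday is Jan 5 2009.
1st Monday of February 2009: Feb 2 2009.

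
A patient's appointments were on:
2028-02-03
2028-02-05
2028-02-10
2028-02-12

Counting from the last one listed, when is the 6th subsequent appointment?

2028-03-04

Gaps: 2, 5, 2 days — not constant, but cyclic with period 2.
The events fall on every Thursday and Saturday.
Next Thursday: 2028-02-17.
Next Saturday: 2028-02-19.
Next Thursday: 2028-02-24.
Next Saturday: 2028-02-26.
The following Thursday is 2028-03-02.
Next Saturday: 2028-03-04.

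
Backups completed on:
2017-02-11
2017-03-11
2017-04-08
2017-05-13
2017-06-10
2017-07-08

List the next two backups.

2017-08-12, 2017-09-09

All dates are Saturdays, 28, 28, 35, 28, 28 days apart.
Specifically, the 2nd Saturday of each month.
August 2017 — 2nd Saturday is 2017-08-12.
2nd Saturday of September 2017: 2017-09-09.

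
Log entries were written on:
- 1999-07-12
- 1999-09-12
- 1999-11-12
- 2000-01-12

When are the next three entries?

The day-of-month is always 12 (62, 61, 61 days between events).
So this recurs on the 12th of every 2 months.
Next: March 2000 → 2000-03-12.
Next: May 2000 → 2000-05-12.
Next: July 2000 → 2000-07-12.

2000-03-12, 2000-05-12, 2000-07-12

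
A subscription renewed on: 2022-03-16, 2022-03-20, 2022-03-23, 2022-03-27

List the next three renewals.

Every event lands on a Wednesday or Sunday (gaps cycle 4, 3, 4).
So the schedule is: every Wednesday and Sunday.
The following Wednesday is 2022-03-30.
The following Sunday is 2022-04-03.
The following Wednesday is 2022-04-06.

2022-03-30, 2022-04-03, 2022-04-06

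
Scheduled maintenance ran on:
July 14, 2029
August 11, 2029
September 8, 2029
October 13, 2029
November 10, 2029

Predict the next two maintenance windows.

Gaps: 28, 28, 35, 28 days — a mix of 28 and 35. Every date is a Saturday.
Each is the 2nd Saturday of its month.
2nd Saturday of December 2029: December 8, 2029.
January 2030 — 2nd Saturday is January 12, 2030.

December 8, 2029; January 12, 2030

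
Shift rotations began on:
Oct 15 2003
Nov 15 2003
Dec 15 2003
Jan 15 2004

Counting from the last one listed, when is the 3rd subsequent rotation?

Apr 15 2004

The day-of-month is always 15 (31, 30, 31 days between events).
So this recurs on the 15th of each month.
Next: February 2004 → Feb 15 2004.
Next: March 2004 → Mar 15 2004.
April 2004: Apr 15 2004.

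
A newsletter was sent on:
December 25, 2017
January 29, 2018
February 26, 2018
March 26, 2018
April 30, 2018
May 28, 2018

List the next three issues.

June 25, 2018; July 30, 2018; August 27, 2018

Every date is a Monday; gaps 35, 28, 28, 35, 28 days.
Each is the last Monday of its month (at least one falls on the 29th or later, ruling out '4th Monday').
June 2018 ends with Monday June 25, 2018.
July 2018 ends with Monday July 30, 2018.
Last Monday of August 2018: August 27, 2018.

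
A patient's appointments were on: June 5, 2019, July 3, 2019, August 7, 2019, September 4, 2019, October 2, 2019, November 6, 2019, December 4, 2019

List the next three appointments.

Gaps: 28, 35, 28, 28, 35, 28 days — a mix of 28 and 35. Every date is a Wednesday.
Each is the 1st Wednesday of its month.
1st Wednesday of January 2020: January 1, 2020.
1st Wednesday of February 2020: February 5, 2020.
March 2020 — 1st Wednesday is March 4, 2020.

January 1, 2020; February 5, 2020; March 4, 2020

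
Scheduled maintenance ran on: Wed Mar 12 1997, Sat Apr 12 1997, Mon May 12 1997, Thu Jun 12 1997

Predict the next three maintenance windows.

Sat Jul 12 1997, Tue Aug 12 1997, Fri Sep 12 1997

Gaps: 31, 30, 31 days — not constant. Every event is on the 12th of the month.
Pattern: the 12th of each month.
July 1997: Sat Jul 12 1997.
August 1997: Tue Aug 12 1997.
September 1997: Fri Sep 12 1997.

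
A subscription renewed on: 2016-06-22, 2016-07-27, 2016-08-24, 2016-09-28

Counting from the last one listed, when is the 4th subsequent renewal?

2017-01-25

All dates are Wednesdays, 35, 28, 35 days apart.
Specifically, the 4th Wednesday of each month.
4th Wednesday of October 2016: 2016-10-26.
November 2016 — 4th Wednesday is 2016-11-23.
December 2016 — 4th Wednesday is 2016-12-28.
January 2017 — 4th Wednesday is 2017-01-25.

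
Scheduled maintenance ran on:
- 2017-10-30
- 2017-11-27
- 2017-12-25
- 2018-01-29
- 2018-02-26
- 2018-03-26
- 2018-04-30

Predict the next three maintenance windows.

These are Mondays with 28, 28, 35, 28, 28, 35-day gaps.
Each is the final Monday of its month — 2017-10-30 is past the 28th, so '4th Monday' doesn't fit.
Last Monday of May 2018: 2018-05-28.
Last Monday of June 2018: 2018-06-25.
Last Monday of July 2018: 2018-07-30.

2018-05-28, 2018-06-25, 2018-07-30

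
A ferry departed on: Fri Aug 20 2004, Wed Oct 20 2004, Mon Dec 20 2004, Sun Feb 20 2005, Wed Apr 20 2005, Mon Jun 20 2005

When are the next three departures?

Each date is the 20th; the gaps (61, 61, 62, 59, 61) track the month lengths.
The rule is the 20th of every 2 months.
August 2005: Sat Aug 20 2005.
Next: October 2005 → Thu Oct 20 2005.
December 2005: Tue Dec 20 2005.

Sat Aug 20 2005, Thu Oct 20 2005, Tue Dec 20 2005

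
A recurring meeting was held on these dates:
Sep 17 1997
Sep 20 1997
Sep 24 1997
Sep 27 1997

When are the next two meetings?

Oct 1 1997, Oct 4 1997

Gaps: 3, 4, 3 days — not constant, but cyclic with period 2.
The events fall on every Wednesday and Saturday.
Next Wednesday: Oct 1 1997.
Next Saturday: Oct 4 1997.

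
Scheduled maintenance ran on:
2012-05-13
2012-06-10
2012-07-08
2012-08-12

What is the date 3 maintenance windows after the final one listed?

2012-11-11

Gaps: 28, 28, 35 days — a mix of 28 and 35. Every date is a Sunday.
Each is the 2nd Sunday of its month.
September 2012 — 2nd Sunday is 2012-09-09.
2nd Sunday of October 2012: 2012-10-14.
2nd Sunday of November 2012: 2012-11-11.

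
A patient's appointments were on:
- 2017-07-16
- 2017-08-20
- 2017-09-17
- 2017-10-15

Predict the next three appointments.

2017-11-19, 2017-12-17, 2018-01-21

These are Sundays at 28- or 35-day spacing (35, 28, 28).
The pattern: 3rd Sunday of the month.
3rd Sunday of November 2017: 2017-11-19.
3rd Sunday of December 2017: 2017-12-17.
January 2018 — 3rd Sunday is 2018-01-21.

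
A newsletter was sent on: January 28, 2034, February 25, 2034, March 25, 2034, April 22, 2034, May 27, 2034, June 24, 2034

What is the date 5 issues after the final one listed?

November 25, 2034

These are Saturdays at 28- or 35-day spacing (28, 28, 28, 35, 28).
The pattern: 4th Saturday of the month.
4th Saturday of July 2034: July 22, 2034.
August 2034 — 4th Saturday is August 26, 2034.
4th Saturday of September 2034: September 23, 2034.
October 2034 — 4th Saturday is October 28, 2034.
4th Saturday of November 2034: November 25, 2034.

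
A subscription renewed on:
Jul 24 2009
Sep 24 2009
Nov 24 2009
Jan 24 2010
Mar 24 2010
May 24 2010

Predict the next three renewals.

The day-of-month is always 24 (62, 61, 61, 59, 61 days between events).
So this recurs on the 24th of every 2 months.
July 2010: Jul 24 2010.
September 2010: Sep 24 2010.
Next: November 2010 → Nov 24 2010.

Jul 24 2010, Sep 24 2010, Nov 24 2010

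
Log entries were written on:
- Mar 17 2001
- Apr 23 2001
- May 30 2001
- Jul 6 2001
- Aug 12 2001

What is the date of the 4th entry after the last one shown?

The spacing is 37, 37, 37, 37 days — always 37 days.
Aug 12 2001 + 37 days = Sep 18 2001.
Sep 18 2001 + 37 days = Oct 25 2001.
Oct 25 2001 + 37 days = Dec 1 2001.
Dec 1 2001 + 37 days = Jan 7 2002.

Jan 7 2002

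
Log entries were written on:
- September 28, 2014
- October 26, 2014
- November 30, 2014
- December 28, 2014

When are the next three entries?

All Sundays; the gaps (28, 35, 28) vary with month length.
This is the last Sunday of each month.
January 2015 ends with Sunday January 25, 2015.
Last Sunday of February 2015: February 22, 2015.
Last Sunday of March 2015: March 29, 2015.

January 25, 2015; February 22, 2015; March 29, 2015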